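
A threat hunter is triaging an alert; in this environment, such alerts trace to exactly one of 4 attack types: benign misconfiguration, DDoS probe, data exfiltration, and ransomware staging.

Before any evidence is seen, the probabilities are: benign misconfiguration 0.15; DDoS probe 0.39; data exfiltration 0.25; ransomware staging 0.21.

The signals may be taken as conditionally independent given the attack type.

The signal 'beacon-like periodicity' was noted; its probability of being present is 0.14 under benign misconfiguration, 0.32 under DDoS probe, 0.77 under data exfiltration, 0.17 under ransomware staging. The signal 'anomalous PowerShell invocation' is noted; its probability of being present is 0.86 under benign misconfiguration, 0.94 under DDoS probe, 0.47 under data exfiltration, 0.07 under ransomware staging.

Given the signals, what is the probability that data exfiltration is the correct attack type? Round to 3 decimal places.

For each hypothesis, the unnormalized posterior weight is prior × product of the signal likelihoods:
  benign misconfiguration: 0.15 × 0.14 × 0.86 = 0.01806
  DDoS probe: 0.39 × 0.32 × 0.94 = 0.11731
  data exfiltration: 0.25 × 0.77 × 0.47 = 0.090475
  ransomware staging: 0.21 × 0.17 × 0.07 = 0.002499
Normalizing constant Z = 0.01806 + 0.11731 + 0.090475 + 0.002499 = 0.22835.
P(data exfiltration | evidence) = 0.090475 / 0.22835 ≈ 0.396.

0.396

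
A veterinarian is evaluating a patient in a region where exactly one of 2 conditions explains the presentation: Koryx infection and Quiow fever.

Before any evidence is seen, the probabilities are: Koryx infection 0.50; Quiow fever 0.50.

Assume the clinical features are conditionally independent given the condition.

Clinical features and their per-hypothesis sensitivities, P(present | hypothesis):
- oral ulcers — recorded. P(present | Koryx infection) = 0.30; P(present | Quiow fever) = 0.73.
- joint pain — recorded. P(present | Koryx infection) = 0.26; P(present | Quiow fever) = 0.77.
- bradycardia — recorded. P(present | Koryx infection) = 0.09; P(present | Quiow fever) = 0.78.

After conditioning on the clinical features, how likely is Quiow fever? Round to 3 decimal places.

For each hypothesis, the unnormalized posterior weight is prior × product of the clinical feature likelihoods:
  Koryx infection: 0.50 × 0.30 × 0.26 × 0.09 = 0.00351
  Quiow fever: 0.50 × 0.73 × 0.77 × 0.78 = 0.21922
Marginal likelihood of the evidence = 0.22273.
P(Quiow fever | evidence) = 0.21922 / 0.22273 ≈ 0.984.

0.984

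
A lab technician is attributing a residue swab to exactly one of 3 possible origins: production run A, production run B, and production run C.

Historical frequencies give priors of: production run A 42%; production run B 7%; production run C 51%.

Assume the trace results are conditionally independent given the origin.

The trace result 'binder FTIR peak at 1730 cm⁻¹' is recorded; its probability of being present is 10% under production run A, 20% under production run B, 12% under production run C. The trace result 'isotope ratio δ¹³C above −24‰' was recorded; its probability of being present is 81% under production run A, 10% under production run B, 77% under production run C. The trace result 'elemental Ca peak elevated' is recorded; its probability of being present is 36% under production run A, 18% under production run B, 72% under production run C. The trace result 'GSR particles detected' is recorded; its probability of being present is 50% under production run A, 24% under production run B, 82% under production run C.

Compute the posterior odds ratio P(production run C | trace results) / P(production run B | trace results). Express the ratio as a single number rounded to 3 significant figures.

The normalizing constant cancels in an odds ratio, so compute prior × likelihood for the two hypotheses only:
  production run C: 0.51 × 0.12 × 0.77 × 0.72 × 0.82 = 0.027822
  production run B: 0.07 × 0.20 × 0.10 × 0.18 × 0.24 = 6.048e-05
Posterior odds = 0.027822 / 6.048e-05 ≈ 460.

460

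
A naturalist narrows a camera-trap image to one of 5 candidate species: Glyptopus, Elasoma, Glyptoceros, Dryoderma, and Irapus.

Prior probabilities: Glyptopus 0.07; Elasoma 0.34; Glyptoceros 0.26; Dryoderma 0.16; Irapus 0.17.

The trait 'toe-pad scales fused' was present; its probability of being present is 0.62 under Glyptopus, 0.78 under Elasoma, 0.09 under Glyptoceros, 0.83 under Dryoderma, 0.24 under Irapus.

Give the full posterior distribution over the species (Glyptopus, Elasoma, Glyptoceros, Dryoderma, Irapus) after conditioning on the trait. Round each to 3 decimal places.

Multiply each prior by the likelihood of the trait:
  Glyptopus: 0.07 × 0.62 = 0.0434
  Elasoma: 0.34 × 0.78 = 0.2652
  Glyptoceros: 0.26 × 0.09 = 0.0234
  Dryoderma: 0.16 × 0.83 = 0.1328
  Irapus: 0.17 × 0.24 = 0.0408
Marginal likelihood of the evidence = 0.5056.
P(Glyptopus | evidence) = 0.0434 / 0.5056 ≈ 0.086
P(Elasoma | evidence) = 0.2652 / 0.5056 ≈ 0.525
P(Glyptoceros | evidence) = 0.0234 / 0.5056 ≈ 0.046
P(Dryoderma | evidence) = 0.1328 / 0.5056 ≈ 0.263
P(Irapus | evidence) = 0.0408 / 0.5056 ≈ 0.081

0.086, 0.525, 0.046, 0.263, 0.081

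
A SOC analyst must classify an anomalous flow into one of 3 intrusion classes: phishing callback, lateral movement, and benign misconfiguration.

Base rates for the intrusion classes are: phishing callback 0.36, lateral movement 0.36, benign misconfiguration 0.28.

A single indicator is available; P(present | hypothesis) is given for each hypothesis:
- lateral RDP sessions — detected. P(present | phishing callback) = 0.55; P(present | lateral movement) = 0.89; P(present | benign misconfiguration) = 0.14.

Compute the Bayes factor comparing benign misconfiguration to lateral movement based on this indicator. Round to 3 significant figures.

0.157

The Bayes factor is the ratio of the two likelihoods.
  benign misconfiguration: 0.14
  lateral movement: 0.89
Bayes factor = 0.14 / 0.89 ≈ 0.157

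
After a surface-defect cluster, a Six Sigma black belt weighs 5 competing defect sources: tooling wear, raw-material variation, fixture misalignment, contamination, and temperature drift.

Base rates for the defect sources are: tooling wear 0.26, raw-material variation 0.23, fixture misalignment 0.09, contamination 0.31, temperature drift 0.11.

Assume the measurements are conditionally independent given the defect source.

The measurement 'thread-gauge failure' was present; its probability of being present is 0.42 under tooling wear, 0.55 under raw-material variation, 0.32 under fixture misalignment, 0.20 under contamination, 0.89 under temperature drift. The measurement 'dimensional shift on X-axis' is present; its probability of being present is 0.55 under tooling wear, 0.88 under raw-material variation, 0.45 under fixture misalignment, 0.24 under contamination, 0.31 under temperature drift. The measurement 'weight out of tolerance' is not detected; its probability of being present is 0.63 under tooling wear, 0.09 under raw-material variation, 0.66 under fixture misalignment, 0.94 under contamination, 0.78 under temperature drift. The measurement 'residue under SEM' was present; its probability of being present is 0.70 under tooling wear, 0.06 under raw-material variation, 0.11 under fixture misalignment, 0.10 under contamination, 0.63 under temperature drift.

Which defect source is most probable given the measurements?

Multiply each prior by the joint likelihood of the measurement pattern (using 1 − P(present | H) for each absent measurement):
  tooling wear: 0.26 × 0.42 × 0.55 × (1 − 0.63) × 0.70 = 0.015556
  raw-material variation: 0.23 × 0.55 × 0.88 × (1 − 0.09) × 0.06 = 0.0060781
  fixture misalignment: 0.09 × 0.32 × 0.45 × (1 − 0.66) × 0.11 = 0.0004847
  contamination: 0.31 × 0.20 × 0.24 × (1 − 0.94) × 0.10 = 8.928e-05
  temperature drift: 0.11 × 0.89 × 0.31 × (1 − 0.78) × 0.63 = 0.0042064
Marginal likelihood of the evidence = 0.026414.
P(tooling wear | evidence) ≈ 0.015556 / 0.026414 ≈ 0.589
P(raw-material variation | evidence) ≈ 0.0060781 / 0.026414 ≈ 0.230
P(fixture misalignment | evidence) ≈ 0.0004847 / 0.026414 ≈ 0.018
P(contamination | evidence) ≈ 8.928e-05 / 0.026414 ≈ 0.003
P(temperature drift | evidence) ≈ 0.0042064 / 0.026414 ≈ 0.159
The largest is 0.589, so tooling wear is most probable.

tooling wear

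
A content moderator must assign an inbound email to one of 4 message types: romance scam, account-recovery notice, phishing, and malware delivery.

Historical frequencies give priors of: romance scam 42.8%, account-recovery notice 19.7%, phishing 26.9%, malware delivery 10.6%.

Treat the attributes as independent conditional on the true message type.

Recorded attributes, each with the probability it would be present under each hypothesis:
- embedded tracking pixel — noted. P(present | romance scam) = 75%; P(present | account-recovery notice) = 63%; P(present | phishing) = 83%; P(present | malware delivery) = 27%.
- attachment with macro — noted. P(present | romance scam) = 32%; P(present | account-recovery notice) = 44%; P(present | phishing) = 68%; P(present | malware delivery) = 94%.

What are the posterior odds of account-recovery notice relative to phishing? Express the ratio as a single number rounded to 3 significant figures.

0.360

Unnormalized posterior weight (prior times the attribute likelihoods) for each of the two hypotheses:
  account-recovery notice: 0.197 × 0.63 × 0.44 = 0.054608
  phishing: 0.269 × 0.83 × 0.68 = 0.15182
Odds(account-recovery notice : phishing) = 0.054608 / 0.15182 ≈ 0.360.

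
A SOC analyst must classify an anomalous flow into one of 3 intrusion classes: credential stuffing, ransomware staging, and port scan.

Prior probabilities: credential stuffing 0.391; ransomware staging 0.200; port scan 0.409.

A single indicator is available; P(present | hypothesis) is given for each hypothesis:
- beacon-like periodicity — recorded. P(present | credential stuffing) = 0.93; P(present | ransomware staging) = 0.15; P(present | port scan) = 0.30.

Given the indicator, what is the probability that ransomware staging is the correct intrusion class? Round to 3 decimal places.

By Bayes' rule, the unnormalized weight for each hypothesis is prior × likelihood:
  credential stuffing: 0.391 × 0.93 = 0.36363
  ransomware staging: 0.200 × 0.15 = 0.03
  port scan: 0.409 × 0.30 = 0.1227
Marginal likelihood of the evidence = 0.51633.
P(ransomware staging | evidence) = 0.03 / 0.51633 ≈ 0.058.

0.058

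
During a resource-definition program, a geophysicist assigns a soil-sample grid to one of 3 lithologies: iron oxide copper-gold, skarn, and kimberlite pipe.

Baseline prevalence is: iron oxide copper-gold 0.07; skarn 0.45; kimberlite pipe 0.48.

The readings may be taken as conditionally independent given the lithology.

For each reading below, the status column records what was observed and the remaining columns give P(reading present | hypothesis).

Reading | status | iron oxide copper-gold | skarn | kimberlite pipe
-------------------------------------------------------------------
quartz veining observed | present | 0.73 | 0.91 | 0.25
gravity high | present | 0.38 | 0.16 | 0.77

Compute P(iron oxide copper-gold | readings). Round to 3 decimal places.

0.109

By Bayes' rule with conditional independence, the unnormalized weight for each hypothesis is prior × ∏ likelihoods:
  iron oxide copper-gold: 0.07 × 0.73 × 0.38 = 0.019418
  skarn: 0.45 × 0.91 × 0.16 = 0.06552
  kimberlite pipe: 0.48 × 0.25 × 0.77 = 0.0924
Normalizing constant Z = 0.019418 + 0.06552 + 0.0924 = 0.17734.
P(iron oxide copper-gold | evidence) = 0.019418 / 0.17734 ≈ 0.109.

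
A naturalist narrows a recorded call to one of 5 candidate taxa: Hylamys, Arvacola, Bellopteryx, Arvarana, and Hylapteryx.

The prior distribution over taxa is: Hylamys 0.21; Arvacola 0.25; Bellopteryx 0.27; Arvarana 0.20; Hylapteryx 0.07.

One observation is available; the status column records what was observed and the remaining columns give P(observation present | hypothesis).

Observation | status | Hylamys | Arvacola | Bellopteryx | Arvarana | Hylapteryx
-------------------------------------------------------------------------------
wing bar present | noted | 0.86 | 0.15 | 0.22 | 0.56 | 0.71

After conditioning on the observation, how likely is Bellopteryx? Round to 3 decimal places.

For each hypothesis, the unnormalized posterior weight is prior × likelihood:
  Hylamys: 0.21 × 0.86 = 0.1806
  Arvacola: 0.25 × 0.15 = 0.0375
  Bellopteryx: 0.27 × 0.22 = 0.0594
  Arvarana: 0.20 × 0.56 = 0.112
  Hylapteryx: 0.07 × 0.71 = 0.0497
Normalizing constant Z = 0.1806 + 0.0375 + 0.0594 + 0.112 + 0.0497 = 0.4392.
P(Bellopteryx | evidence) = 0.0594 / 0.4392 ≈ 0.135.

0.135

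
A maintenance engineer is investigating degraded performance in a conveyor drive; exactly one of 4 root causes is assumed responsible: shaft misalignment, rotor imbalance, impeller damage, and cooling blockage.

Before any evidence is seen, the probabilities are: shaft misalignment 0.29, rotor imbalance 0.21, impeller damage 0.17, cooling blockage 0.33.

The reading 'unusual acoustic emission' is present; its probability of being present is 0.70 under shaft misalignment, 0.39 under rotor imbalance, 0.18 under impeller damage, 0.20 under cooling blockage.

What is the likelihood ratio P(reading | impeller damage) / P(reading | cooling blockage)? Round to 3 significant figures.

0.900

The Bayes factor is the ratio of the two likelihoods.
  impeller damage: 0.18
  cooling blockage: 0.2
Bayes factor = 0.18 / 0.2 ≈ 0.900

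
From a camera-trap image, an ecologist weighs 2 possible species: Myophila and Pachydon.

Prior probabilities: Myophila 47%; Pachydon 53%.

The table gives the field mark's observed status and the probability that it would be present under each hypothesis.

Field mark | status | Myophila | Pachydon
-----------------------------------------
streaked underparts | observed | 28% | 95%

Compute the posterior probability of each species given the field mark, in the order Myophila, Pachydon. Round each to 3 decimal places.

Multiply each prior by the likelihood of the field mark:
  Myophila: 0.470 × 0.28 = 0.1316
  Pachydon: 0.530 × 0.95 = 0.5035
The unnormalized weights sum to 0.6351.
P(Myophila | evidence) = 0.1316 / 0.6351 ≈ 0.207
P(Pachydon | evidence) = 0.5035 / 0.6351 ≈ 0.793

0.207, 0.793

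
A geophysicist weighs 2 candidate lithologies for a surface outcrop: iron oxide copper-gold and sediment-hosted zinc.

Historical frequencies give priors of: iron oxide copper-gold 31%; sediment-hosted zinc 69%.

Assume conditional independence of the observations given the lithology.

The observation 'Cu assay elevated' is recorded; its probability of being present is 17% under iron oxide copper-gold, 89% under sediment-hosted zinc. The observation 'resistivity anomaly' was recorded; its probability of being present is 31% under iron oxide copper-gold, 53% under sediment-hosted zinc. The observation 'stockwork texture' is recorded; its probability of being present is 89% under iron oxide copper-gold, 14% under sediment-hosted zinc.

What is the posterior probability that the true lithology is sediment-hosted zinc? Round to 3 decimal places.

0.758

By Bayes' rule with conditional independence, the unnormalized weight for each hypothesis is prior × ∏ likelihoods:
  iron oxide copper-gold: 0.31 × 0.17 × 0.31 × 0.89 = 0.01454
  sediment-hosted zinc: 0.69 × 0.89 × 0.53 × 0.14 = 0.045566
Marginal likelihood of the evidence = 0.060106.
P(sediment-hosted zinc | evidence) = 0.045566 / 0.060106 ≈ 0.758.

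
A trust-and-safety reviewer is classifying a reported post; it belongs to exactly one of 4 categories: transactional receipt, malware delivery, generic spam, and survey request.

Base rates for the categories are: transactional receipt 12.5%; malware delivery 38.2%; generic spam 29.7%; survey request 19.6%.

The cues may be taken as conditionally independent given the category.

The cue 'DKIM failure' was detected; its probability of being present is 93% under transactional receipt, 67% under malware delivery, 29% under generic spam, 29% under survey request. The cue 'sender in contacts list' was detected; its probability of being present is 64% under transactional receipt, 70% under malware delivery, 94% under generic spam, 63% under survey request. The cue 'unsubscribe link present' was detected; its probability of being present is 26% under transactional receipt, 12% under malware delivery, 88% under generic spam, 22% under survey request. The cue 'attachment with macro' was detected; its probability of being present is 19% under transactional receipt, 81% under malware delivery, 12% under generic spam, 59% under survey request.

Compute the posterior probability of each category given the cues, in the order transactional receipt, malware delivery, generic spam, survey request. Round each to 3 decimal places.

By Bayes' rule with conditional independence, the unnormalized weight for each hypothesis is prior × ∏ likelihoods:
  transactional receipt: 0.125 × 0.93 × 0.64 × 0.26 × 0.19 = 0.0036754
  malware delivery: 0.382 × 0.67 × 0.70 × 0.12 × 0.81 = 0.017414
  generic spam: 0.297 × 0.29 × 0.94 × 0.88 × 0.12 = 0.0085496
  survey request: 0.196 × 0.29 × 0.63 × 0.22 × 0.59 = 0.004648
Normalizing constant Z = 0.0036754 + 0.017414 + 0.0085496 + 0.004648 = 0.034287.
P(transactional receipt | evidence) = 0.0036754 / 0.034287 ≈ 0.107
P(malware delivery | evidence) = 0.017414 / 0.034287 ≈ 0.508
P(generic spam | evidence) = 0.0085496 / 0.034287 ≈ 0.249
P(survey request | evidence) = 0.004648 / 0.034287 ≈ 0.136

0.107, 0.508, 0.249, 0.136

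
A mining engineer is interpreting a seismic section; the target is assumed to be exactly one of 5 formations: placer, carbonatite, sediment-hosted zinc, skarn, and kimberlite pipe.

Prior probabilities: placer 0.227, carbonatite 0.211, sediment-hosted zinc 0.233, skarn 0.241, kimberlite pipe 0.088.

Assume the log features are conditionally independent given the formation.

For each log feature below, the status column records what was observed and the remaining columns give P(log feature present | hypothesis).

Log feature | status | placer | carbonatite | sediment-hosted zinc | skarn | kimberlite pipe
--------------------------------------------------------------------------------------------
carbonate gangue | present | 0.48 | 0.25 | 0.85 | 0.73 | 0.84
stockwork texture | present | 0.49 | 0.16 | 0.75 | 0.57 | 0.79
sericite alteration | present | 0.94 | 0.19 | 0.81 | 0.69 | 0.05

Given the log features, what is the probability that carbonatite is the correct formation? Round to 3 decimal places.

0.007

By Bayes' rule with conditional independence, the unnormalized weight for each hypothesis is prior × ∏ likelihoods:
  placer: 0.227 × 0.48 × 0.49 × 0.94 = 0.050187
  carbonatite: 0.211 × 0.25 × 0.16 × 0.19 = 0.0016036
  sediment-hosted zinc: 0.233 × 0.85 × 0.75 × 0.81 = 0.12032
  skarn: 0.241 × 0.73 × 0.57 × 0.69 = 0.069193
  kimberlite pipe: 0.088 × 0.84 × 0.79 × 0.05 = 0.0029198
The unnormalized weights sum to 0.24422.
P(carbonatite | evidence) = 0.0016036 / 0.24422 ≈ 0.007.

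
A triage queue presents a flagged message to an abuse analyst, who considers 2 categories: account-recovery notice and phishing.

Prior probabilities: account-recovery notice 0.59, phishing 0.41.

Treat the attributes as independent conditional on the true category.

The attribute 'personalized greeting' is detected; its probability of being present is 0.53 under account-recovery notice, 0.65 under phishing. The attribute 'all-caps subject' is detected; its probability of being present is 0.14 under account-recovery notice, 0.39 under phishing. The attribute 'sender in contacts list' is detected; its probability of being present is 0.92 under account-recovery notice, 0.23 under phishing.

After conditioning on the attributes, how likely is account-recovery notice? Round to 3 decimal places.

0.628

By Bayes' rule with conditional independence, the unnormalized weight for each hypothesis is prior × ∏ likelihoods:
  account-recovery notice: 0.59 × 0.53 × 0.14 × 0.92 = 0.040276
  phishing: 0.41 × 0.65 × 0.39 × 0.23 = 0.023905
The unnormalized weights sum to 0.064181.
P(account-recovery notice | evidence) = 0.040276 / 0.064181 ≈ 0.628.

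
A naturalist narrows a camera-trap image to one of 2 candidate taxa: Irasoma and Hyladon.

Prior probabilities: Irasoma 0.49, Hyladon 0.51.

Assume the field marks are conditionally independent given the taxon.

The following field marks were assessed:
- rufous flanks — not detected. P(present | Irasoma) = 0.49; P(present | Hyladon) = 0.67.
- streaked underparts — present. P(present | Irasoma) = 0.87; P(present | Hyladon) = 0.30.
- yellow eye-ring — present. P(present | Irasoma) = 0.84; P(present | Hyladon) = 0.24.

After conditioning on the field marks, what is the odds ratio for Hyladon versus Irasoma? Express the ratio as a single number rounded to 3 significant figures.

0.0664

Posterior odds equal prior odds times the likelihood ratio; only the two competing hypotheses matter (using 1 − P(present | H) for each absent field mark).
  Hyladon: 0.51 × (1 − 0.67) × 0.30 × 0.24 = 0.012118
  Irasoma: 0.49 × (1 − 0.49) × 0.87 × 0.84 = 0.18263
Posterior odds = 0.012118 / 0.18263 ≈ 0.0664.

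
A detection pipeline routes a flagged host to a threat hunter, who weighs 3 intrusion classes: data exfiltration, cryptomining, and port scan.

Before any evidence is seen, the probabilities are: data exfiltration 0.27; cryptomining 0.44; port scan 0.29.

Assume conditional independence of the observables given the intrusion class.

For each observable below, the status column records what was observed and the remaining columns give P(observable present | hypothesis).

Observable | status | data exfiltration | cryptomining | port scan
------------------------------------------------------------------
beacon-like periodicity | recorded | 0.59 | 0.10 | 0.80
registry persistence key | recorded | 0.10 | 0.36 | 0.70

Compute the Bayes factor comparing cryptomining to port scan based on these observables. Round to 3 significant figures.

Joint likelihood of the observable pattern under each hypothesis:
  cryptomining: 0.10 × 0.36 = 0.036
  port scan: 0.80 × 0.70 = 0.56
Bayes factor = 0.036 / 0.56 ≈ 0.0643

0.0643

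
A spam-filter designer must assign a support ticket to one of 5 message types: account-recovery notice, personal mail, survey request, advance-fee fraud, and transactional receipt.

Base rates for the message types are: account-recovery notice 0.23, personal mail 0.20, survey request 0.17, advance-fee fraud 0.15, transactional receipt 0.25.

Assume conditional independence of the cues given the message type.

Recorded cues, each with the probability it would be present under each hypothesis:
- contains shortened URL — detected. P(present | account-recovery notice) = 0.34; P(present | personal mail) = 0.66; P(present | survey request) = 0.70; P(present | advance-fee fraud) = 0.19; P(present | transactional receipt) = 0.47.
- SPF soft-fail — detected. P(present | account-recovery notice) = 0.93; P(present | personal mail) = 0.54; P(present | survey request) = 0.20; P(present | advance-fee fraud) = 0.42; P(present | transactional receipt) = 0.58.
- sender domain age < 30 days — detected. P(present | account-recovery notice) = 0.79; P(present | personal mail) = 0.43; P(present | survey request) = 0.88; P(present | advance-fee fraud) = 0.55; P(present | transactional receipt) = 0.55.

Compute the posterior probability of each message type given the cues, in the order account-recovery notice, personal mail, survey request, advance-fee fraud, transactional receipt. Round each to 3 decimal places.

0.375, 0.200, 0.137, 0.043, 0.245

Multiply each prior by the joint likelihood of the cue pattern:
  account-recovery notice: 0.23 × 0.34 × 0.93 × 0.79 = 0.057454
  personal mail: 0.20 × 0.66 × 0.54 × 0.43 = 0.03065
  survey request: 0.17 × 0.70 × 0.20 × 0.88 = 0.020944
  advance-fee fraud: 0.15 × 0.19 × 0.42 × 0.55 = 0.0065835
  transactional receipt: 0.25 × 0.47 × 0.58 × 0.55 = 0.037482
The unnormalized weights sum to 0.15311.
P(account-recovery notice | evidence) = 0.057454 / 0.15311 ≈ 0.375
P(personal mail | evidence) = 0.03065 / 0.15311 ≈ 0.200
P(survey request | evidence) = 0.020944 / 0.15311 ≈ 0.137
P(advance-fee fraud | evidence) = 0.0065835 / 0.15311 ≈ 0.043
P(transactional receipt | evidence) = 0.037482 / 0.15311 ≈ 0.245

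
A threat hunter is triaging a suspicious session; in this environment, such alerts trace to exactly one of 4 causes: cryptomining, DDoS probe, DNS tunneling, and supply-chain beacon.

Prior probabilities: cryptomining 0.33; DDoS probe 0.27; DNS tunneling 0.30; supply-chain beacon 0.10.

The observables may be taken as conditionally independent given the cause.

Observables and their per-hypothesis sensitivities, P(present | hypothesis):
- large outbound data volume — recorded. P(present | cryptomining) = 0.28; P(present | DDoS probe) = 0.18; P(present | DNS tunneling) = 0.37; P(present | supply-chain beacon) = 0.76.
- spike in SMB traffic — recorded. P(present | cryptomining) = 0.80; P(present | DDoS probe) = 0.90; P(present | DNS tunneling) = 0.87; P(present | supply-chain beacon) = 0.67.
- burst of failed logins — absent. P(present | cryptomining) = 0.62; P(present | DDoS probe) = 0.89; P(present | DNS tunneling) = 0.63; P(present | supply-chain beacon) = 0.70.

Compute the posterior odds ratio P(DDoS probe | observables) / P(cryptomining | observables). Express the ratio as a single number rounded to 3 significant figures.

Unnormalized posterior weight (prior times the observable likelihoods) for each of the two hypotheses (using 1 − P(present | H) for each absent observable):
  DDoS probe: 0.27 × 0.18 × 0.90 × (1 − 0.89) = 0.0048114
  cryptomining: 0.33 × 0.28 × 0.80 × (1 − 0.62) = 0.02809
Posterior odds = 0.0048114 / 0.02809 ≈ 0.171.

0.171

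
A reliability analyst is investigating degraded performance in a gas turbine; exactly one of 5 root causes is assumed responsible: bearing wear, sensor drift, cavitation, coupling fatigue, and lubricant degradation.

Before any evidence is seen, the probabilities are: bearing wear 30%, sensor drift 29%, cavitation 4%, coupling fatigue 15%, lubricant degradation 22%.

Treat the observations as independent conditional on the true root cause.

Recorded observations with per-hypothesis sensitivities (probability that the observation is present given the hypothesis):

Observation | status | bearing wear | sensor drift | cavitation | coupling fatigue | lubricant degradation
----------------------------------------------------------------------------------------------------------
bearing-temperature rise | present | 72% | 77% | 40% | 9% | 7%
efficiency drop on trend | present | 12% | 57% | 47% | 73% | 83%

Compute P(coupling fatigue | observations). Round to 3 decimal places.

Multiply each prior by the joint likelihood of the evidence pattern:
  bearing wear: 0.30 × 0.72 × 0.12 = 0.02592
  sensor drift: 0.29 × 0.77 × 0.57 = 0.12728
  cavitation: 0.04 × 0.40 × 0.47 = 0.00752
  coupling fatigue: 0.15 × 0.09 × 0.73 = 0.009855
  lubricant degradation: 0.22 × 0.07 × 0.83 = 0.012782
Marginal likelihood of the evidence = 0.18336.
P(coupling fatigue | evidence) = 0.009855 / 0.18336 ≈ 0.054.

0.054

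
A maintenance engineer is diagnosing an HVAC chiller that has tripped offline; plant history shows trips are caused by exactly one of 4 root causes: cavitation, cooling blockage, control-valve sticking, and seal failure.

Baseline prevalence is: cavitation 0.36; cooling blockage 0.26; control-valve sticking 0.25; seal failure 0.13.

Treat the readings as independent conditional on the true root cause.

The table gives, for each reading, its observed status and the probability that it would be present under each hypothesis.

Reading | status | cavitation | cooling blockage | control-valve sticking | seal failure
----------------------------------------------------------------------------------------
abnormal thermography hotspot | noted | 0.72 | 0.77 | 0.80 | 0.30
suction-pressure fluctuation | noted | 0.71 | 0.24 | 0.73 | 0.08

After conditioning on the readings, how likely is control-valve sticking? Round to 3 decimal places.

0.383

By Bayes' rule with conditional independence, the unnormalized weight for each hypothesis is prior × ∏ likelihoods:
  cavitation: 0.36 × 0.72 × 0.71 = 0.18403
  cooling blockage: 0.26 × 0.77 × 0.24 = 0.048048
  control-valve sticking: 0.25 × 0.80 × 0.73 = 0.146
  seal failure: 0.13 × 0.30 × 0.08 = 0.00312
The unnormalized weights sum to 0.3812.
P(control-valve sticking | evidence) = 0.146 / 0.3812 ≈ 0.383.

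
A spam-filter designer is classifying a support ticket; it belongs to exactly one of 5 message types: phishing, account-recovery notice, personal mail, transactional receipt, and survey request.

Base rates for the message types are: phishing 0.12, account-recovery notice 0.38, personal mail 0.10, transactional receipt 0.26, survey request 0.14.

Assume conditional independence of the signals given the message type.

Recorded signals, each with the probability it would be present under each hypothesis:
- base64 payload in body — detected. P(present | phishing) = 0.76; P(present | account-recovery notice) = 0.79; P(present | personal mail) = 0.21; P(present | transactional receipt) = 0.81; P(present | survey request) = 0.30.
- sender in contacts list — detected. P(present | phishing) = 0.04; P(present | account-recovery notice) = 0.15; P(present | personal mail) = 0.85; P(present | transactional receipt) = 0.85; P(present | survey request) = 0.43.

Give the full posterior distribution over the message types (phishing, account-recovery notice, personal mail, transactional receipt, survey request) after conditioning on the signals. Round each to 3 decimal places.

Multiply each prior by the joint likelihood of the signal pattern:
  phishing: 0.12 × 0.76 × 0.04 = 0.003648
  account-recovery notice: 0.38 × 0.79 × 0.15 = 0.04503
  personal mail: 0.10 × 0.21 × 0.85 = 0.01785
  transactional receipt: 0.26 × 0.81 × 0.85 = 0.17901
  survey request: 0.14 × 0.30 × 0.43 = 0.01806
The unnormalized weights sum to 0.2636.
P(phishing | evidence) = 0.003648 / 0.2636 ≈ 0.014
P(account-recovery notice | evidence) = 0.04503 / 0.2636 ≈ 0.171
P(personal mail | evidence) = 0.01785 / 0.2636 ≈ 0.068
P(transactional receipt | evidence) = 0.17901 / 0.2636 ≈ 0.679
P(survey request | evidence) = 0.01806 / 0.2636 ≈ 0.069

0.014, 0.171, 0.068, 0.679, 0.069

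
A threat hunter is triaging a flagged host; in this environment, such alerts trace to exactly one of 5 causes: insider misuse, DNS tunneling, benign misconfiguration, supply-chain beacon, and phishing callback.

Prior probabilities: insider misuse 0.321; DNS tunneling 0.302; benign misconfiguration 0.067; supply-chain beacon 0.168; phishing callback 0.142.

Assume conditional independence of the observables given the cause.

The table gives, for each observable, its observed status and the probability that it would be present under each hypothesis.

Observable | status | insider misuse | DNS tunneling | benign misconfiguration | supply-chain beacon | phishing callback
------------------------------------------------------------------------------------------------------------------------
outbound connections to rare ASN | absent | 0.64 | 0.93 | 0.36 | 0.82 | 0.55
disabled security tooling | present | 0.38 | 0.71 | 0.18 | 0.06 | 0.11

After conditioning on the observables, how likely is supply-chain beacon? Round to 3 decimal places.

0.024

Multiply each prior by the joint likelihood of the observable pattern (using 1 − P(present | H) for each absent observable):
  insider misuse: 0.321 × (1 − 0.64) × 0.38 = 0.043913
  DNS tunneling: 0.302 × (1 − 0.93) × 0.71 = 0.015009
  benign misconfiguration: 0.067 × (1 − 0.36) × 0.18 = 0.0077184
  supply-chain beacon: 0.168 × (1 − 0.82) × 0.06 = 0.0018144
  phishing callback: 0.142 × (1 − 0.55) × 0.11 = 0.007029
The unnormalized weights sum to 0.075484.
P(supply-chain beacon | evidence) = 0.0018144 / 0.075484 ≈ 0.024.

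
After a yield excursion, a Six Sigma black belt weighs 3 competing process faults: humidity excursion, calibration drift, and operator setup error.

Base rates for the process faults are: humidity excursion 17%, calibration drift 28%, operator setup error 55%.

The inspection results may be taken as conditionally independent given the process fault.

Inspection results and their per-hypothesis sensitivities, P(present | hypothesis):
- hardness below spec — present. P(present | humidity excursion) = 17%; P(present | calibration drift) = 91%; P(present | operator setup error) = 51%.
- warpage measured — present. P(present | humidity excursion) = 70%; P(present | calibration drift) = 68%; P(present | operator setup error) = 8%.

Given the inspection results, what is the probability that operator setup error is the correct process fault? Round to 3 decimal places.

Multiply each prior by the joint likelihood of the inspection result pattern:
  humidity excursion: 0.17 × 0.17 × 0.70 = 0.02023
  calibration drift: 0.28 × 0.91 × 0.68 = 0.17326
  operator setup error: 0.55 × 0.51 × 0.08 = 0.02244
Marginal likelihood of the evidence = 0.21593.
P(operator setup error | evidence) = 0.02244 / 0.21593 ≈ 0.104.

0.104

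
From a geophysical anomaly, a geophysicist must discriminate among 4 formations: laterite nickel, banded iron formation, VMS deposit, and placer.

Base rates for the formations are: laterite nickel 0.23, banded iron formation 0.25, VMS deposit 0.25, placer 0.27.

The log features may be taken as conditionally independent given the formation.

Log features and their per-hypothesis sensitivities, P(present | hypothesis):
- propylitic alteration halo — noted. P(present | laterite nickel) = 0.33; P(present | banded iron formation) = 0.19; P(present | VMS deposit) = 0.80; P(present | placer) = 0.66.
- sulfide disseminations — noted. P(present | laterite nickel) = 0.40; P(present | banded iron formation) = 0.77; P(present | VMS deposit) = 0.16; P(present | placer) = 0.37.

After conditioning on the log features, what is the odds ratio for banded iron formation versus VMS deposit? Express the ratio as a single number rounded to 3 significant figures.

Unnormalized posterior weight (prior times the log feature likelihoods) for each of the two hypotheses:
  banded iron formation: 0.25 × 0.19 × 0.77 = 0.036575
  VMS deposit: 0.25 × 0.80 × 0.16 = 0.032
Odds(banded iron formation : VMS deposit) = 0.036575 / 0.032 ≈ 1.14.

1.14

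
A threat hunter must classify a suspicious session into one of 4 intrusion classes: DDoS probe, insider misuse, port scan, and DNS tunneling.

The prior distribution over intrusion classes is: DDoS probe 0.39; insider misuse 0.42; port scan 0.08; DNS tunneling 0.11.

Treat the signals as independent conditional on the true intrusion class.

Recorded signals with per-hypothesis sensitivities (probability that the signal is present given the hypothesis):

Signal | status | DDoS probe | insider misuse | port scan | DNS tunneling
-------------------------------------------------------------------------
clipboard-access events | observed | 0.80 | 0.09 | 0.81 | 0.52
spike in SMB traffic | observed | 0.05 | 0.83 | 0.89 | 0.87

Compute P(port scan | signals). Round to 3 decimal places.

For each hypothesis, the unnormalized posterior weight is prior × product of the signal likelihoods:
  DDoS probe: 0.39 × 0.80 × 0.05 = 0.0156
  insider misuse: 0.42 × 0.09 × 0.83 = 0.031374
  port scan: 0.08 × 0.81 × 0.89 = 0.057672
  DNS tunneling: 0.11 × 0.52 × 0.87 = 0.049764
Marginal likelihood of the evidence = 0.15441.
P(port scan | evidence) = 0.057672 / 0.15441 ≈ 0.373.

0.373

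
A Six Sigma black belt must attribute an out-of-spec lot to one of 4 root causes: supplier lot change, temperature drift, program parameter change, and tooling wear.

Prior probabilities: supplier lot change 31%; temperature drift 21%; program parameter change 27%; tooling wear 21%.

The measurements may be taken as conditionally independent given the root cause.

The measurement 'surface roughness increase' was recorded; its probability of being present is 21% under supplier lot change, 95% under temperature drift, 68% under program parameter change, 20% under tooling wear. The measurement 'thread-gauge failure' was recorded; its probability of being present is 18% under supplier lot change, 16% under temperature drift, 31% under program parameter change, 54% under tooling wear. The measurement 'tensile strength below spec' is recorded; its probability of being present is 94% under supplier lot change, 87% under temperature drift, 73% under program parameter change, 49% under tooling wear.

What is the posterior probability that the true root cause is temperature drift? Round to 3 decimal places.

0.304

Multiply each prior by the joint likelihood of the measurement pattern:
  supplier lot change: 0.31 × 0.21 × 0.18 × 0.94 = 0.011015
  temperature drift: 0.21 × 0.95 × 0.16 × 0.87 = 0.02777
  program parameter change: 0.27 × 0.68 × 0.31 × 0.73 = 0.041549
  tooling wear: 0.21 × 0.20 × 0.54 × 0.49 = 0.011113
Marginal likelihood of the evidence = 0.091447.
P(temperature drift | evidence) = 0.02777 / 0.091447 ≈ 0.304.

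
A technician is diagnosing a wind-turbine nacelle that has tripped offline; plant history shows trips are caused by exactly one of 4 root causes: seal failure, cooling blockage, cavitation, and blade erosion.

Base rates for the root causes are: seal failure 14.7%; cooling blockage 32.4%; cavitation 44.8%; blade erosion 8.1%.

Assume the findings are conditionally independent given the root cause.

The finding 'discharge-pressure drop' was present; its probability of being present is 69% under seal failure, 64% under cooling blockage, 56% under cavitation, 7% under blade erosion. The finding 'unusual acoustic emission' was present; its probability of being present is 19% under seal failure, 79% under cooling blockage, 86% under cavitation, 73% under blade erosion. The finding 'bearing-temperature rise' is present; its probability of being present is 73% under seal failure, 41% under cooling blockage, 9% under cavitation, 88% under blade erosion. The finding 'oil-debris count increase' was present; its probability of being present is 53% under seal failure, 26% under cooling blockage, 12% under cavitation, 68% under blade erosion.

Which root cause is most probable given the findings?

Multiply each prior by the joint likelihood of the evidence pattern:
  seal failure: 0.147 × 0.69 × 0.19 × 0.73 × 0.53 = 0.0074562
  cooling blockage: 0.324 × 0.64 × 0.79 × 0.41 × 0.26 = 0.017463
  cavitation: 0.448 × 0.56 × 0.86 × 0.09 × 0.12 = 0.0023302
  blade erosion: 0.081 × 0.07 × 0.73 × 0.88 × 0.68 = 0.0024768
Marginal likelihood of the evidence = 0.029726.
P(seal failure | evidence) ≈ 0.0074562 / 0.029726 ≈ 0.251
P(cooling blockage | evidence) ≈ 0.017463 / 0.029726 ≈ 0.587
P(cavitation | evidence) ≈ 0.0023302 / 0.029726 ≈ 0.078
P(blade erosion | evidence) ≈ 0.0024768 / 0.029726 ≈ 0.083
The largest is 0.587, so cooling blockage is most probable.

cooling blockage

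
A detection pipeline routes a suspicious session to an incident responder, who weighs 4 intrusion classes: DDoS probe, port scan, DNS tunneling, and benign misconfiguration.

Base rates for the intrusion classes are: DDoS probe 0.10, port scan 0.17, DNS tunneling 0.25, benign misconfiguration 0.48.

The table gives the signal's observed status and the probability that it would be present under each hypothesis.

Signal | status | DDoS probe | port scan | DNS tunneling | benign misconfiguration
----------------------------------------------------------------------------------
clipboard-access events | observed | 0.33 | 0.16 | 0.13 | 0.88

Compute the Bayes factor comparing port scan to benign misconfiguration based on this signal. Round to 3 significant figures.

Likelihood of this signal under each hypothesis:
  port scan: 0.16
  benign misconfiguration: 0.88
Bayes factor = 0.16 / 0.88 ≈ 0.182

0.182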